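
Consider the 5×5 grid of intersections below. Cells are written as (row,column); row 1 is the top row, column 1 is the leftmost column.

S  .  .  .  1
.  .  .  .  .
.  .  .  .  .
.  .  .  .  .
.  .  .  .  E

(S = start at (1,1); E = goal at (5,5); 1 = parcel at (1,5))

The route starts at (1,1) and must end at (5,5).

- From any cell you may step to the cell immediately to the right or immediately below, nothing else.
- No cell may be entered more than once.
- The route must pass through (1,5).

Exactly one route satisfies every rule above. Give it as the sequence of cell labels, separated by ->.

Moves only go right or down, so the column and row indices never decrease.
Route from (1,1): right 4 to (1,5), down 4 to (5,5) — 8 moves in all.
Check: all required cells visited.

(1,1) -> (1,2) -> (1,3) -> (1,4) -> (1,5) -> (2,5) -> (3,5) -> (4,5) -> (5,5)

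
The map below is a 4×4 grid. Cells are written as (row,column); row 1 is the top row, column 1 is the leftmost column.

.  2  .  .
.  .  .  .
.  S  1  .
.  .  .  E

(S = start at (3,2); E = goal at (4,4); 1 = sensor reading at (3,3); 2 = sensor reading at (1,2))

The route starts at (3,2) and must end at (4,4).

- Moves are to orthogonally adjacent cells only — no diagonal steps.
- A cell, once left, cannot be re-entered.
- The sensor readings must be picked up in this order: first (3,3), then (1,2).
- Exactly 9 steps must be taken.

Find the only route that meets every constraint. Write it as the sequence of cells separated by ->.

(3,2) -> (3,3) -> (2,3) -> (2,2) -> (1,2) -> (1,3) -> (1,4) -> (2,4) -> (3,4) -> (4,4)

The waypoints must appear in the order (3,3), (1,2), with no cell reused.
Route from (3,2): right 1 to (3,3), up 1 to (2,3), left 1 to (2,2), up 1 to (1,2), right 2 to (1,4), down 3 to (4,4) — 9 moves in all.
Check: order respected (1 at step 1, 2 at step 4); 9 moves as required.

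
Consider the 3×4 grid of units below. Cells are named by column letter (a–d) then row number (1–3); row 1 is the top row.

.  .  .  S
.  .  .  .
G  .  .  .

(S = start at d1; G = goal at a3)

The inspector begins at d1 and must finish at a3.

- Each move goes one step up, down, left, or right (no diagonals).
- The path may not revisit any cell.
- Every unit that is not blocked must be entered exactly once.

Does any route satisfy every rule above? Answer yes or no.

yes

One route that works: d1 → d2 → d3 → c3 → c2 → c1 → b1 → a1 → a2 → b2 → b3 → a3.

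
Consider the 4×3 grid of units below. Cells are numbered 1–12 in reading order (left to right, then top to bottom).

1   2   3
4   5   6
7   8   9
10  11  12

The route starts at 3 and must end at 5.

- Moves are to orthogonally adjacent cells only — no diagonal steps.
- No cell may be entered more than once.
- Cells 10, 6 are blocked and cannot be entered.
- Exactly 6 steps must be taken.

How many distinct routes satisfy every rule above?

Need simple routes of exactly 6 moves from 3 to 5 (Manhattan distance 2, so 2 moves are spent on a detour and 2 undoing it).
Enumerating: 3 2 1 4 7 8 5.
That gives 1 route.

1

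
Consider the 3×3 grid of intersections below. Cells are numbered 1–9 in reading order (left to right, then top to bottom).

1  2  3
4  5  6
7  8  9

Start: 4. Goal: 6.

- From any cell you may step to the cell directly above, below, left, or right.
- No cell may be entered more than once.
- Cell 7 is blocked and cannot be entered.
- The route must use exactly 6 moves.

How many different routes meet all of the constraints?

Need simple routes of exactly 6 moves from 4 to 6 (Manhattan distance 2, so 2 moves are spent on a detour and 2 undoing it).
Enumerating: 4 1 2 5 8 9 6.
That gives 1 route.

1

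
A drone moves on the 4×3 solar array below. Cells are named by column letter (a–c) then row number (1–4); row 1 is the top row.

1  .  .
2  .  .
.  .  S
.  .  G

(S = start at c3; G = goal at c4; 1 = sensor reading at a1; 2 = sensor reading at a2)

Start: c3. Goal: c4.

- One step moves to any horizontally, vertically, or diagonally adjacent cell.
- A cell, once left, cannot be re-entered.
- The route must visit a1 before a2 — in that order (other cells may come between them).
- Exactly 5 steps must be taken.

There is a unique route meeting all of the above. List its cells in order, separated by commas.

c3, b2, a1, a2, b3, c4

The waypoints must appear in the order a1, a2, with no cell reused.
Route from c3: 2× up-left (reaching a1), down to a2, 2× down-right (reaching c4) — 5 moves in all.
Check: order respected (1 at step 2, 2 at step 3); 5 moves as required.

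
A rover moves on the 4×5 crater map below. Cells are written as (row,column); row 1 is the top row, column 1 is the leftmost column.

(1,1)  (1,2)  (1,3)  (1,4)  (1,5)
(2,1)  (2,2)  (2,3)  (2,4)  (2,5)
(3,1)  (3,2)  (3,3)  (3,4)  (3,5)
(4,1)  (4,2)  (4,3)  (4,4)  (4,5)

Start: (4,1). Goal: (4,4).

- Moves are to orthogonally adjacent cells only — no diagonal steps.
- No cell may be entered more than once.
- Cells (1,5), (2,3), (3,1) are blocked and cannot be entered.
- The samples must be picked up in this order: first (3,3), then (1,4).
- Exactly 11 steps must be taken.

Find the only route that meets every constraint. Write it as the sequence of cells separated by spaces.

The waypoints must appear in the order (3,3), (1,4), with no cell reused.
Route from (4,1): right 2 to (4,3), up 1 to (3,3), left 1 to (3,2), up 2 to (1,2), right 2 to (1,4), down 3 to (4,4) — 11 moves in all.
Check: order respected ((3,3) at step 3, (1,4) at step 8); 11 moves as required.

(4,1) (4,2) (4,3) (3,3) (3,2) (2,2) (1,2) (1,3) (1,4) (2,4) (3,4) (4,4)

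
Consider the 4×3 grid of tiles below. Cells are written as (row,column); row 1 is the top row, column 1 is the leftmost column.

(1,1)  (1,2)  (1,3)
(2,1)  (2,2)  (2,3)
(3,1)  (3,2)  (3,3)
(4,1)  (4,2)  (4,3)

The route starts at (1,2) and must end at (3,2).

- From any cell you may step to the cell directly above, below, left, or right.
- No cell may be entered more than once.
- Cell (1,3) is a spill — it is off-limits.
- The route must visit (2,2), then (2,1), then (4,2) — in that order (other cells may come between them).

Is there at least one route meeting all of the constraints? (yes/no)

One route that works: (1,2) → (2,2) → (2,1) → (3,1) → (4,1) → (4,2) → (3,2).

yes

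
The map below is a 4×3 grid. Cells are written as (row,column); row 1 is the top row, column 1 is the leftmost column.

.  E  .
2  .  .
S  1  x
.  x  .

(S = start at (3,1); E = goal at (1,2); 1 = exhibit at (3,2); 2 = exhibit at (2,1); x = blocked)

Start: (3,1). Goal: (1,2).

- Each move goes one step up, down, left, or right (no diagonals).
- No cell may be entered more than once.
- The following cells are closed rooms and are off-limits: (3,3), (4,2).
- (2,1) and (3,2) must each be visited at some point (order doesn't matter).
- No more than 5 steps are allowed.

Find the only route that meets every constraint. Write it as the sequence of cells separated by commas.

The budget equals the shortest possible length, so every move has to be on a shortest route through the required cells.
Route from (3,1): right 1 to (3,2), up 1 to (2,2), left 1 to (2,1), up 1 to (1,1), right 1 to (1,2) — 5 moves in all.
Check: all required cells visited; 5 ≤ 5 moves.

(3,1), (3,2), (2,2), (2,1), (1,1), (1,2)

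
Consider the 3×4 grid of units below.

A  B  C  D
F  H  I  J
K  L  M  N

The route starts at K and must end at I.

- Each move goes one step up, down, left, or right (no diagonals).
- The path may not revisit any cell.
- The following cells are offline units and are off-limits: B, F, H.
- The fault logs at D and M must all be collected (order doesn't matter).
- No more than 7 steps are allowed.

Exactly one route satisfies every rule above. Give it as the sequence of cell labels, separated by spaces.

K L M N J D C I

The 7-move cap with required stops at D, M leaves no slack for detours.
Route from K: right 3 to N, up 2 to D, left 1 to C, down 1 to I — 7 moves in all.
Check: all required cells visited; 7 ≤ 7 moves.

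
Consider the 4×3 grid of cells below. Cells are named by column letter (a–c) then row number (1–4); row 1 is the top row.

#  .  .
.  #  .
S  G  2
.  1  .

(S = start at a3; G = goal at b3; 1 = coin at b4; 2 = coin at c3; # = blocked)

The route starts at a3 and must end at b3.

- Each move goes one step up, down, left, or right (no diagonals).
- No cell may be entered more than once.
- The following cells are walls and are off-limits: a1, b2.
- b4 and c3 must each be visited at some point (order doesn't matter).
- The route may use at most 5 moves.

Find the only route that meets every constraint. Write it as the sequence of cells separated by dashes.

The budget equals the shortest possible length, so every move has to be on a shortest route through the required cells.
Route from a3: down 1 to a4, right 2 to c4, up 1 to c3, left 1 to b3 — 5 moves in all.
Check: all required cells visited; 5 ≤ 5 moves.

a3 - a4 - b4 - c4 - c3 - b3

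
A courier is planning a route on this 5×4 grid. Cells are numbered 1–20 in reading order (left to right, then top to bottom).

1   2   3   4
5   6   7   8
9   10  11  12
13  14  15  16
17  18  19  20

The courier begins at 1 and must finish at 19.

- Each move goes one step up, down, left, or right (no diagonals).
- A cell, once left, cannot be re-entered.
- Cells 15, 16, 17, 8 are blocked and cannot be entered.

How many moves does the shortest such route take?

The Manhattan distance from 1 to 19 is |1−5| + |1−3| = 6, so at least 6 moves are needed.
A route of 6 moves achieves this: 1 → 5 → 9 → 13 → 14 → 18 → 19.
Since 6 matches the lower bound, it is optimal.

6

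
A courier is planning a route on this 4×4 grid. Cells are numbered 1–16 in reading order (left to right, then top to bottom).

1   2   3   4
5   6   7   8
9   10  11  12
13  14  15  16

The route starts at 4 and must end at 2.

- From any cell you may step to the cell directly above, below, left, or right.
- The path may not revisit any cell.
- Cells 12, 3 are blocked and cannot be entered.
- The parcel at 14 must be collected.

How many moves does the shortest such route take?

8

Any route passes through 14 somewhere between 4 and 2. Summing Manhattan distances along the two legs (4 → 14 → 2) gives a lower bound of 5 + 3 = 8 moves.
A route of 8 moves achieves this: 4 → 8 → 7 → 11 → 15 → 14 → 10 → 6 → 2.
Since 8 matches the lower bound, it is optimal.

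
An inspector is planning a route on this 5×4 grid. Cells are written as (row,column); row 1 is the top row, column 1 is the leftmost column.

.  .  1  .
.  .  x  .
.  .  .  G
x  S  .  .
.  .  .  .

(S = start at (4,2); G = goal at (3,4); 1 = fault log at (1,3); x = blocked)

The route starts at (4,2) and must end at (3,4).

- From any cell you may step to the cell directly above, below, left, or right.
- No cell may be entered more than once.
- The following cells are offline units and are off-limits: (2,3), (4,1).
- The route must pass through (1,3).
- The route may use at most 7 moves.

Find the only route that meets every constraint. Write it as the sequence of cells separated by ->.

The 7-move cap with required stops at (1,3) leaves no slack for detours.
Route from (4,2): up 3 to (1,2), right 2 to (1,4), down 2 to (3,4) — 7 moves in all.
Check: all required cells visited; 7 ≤ 7 moves.

(4,2) -> (3,2) -> (2,2) -> (1,2) -> (1,3) -> (1,4) -> (2,4) -> (3,4)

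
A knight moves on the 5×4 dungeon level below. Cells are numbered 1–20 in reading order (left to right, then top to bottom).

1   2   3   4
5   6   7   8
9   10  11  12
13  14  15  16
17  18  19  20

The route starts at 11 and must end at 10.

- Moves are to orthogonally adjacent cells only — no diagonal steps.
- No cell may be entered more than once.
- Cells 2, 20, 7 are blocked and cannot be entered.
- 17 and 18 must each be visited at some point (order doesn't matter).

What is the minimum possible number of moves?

7

Any route passes through 17 and 18 in some order between 11 and 10. Summing Manhattan distances along each leg and taking the cheapest ordering (11 → 18 → 17 → 10) gives a lower bound of 3 + 1 + 3 = 7 moves.
A route of 7 moves achieves this: 11 → 15 → 19 → 18 → 17 → 13 → 9 → 10.
Since 7 matches the lower bound, it is optimal.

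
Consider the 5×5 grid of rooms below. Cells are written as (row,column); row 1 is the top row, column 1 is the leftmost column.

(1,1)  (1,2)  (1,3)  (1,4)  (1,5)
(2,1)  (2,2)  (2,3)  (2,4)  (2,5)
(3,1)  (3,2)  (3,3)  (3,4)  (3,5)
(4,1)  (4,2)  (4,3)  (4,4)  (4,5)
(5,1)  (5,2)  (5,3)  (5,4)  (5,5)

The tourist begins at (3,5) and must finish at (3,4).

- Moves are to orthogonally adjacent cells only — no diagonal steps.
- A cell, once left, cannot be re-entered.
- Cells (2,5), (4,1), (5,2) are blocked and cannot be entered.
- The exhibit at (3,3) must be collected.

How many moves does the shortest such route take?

5

Any route passes through (3,3) somewhere between (3,5) and (3,4). Summing Manhattan distances along the two legs ((3,5) → (3,3) → (3,4)) gives a lower bound of 2 + 1 = 3 moves.
The shortest route satisfying every rule uses 5 moves: (3,5) → (4,5) → (4,4) → (4,3) → (3,3) → (3,4).
The bound of 3 isn't tight here; checking systematically, no route of length 3 through 4 satisfies every constraint, so 5 is the minimum.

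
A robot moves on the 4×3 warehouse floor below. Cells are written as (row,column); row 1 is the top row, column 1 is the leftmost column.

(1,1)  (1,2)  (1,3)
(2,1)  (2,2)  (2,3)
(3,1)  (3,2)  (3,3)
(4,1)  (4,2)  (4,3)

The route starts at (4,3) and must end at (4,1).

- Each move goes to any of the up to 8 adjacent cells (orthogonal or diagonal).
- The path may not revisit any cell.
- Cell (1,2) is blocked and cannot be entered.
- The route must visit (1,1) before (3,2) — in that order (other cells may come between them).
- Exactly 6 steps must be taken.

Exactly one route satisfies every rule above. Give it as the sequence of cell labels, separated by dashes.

(4,3) - (3,3) - (2,2) - (1,1) - (2,1) - (3,2) - (4,1)

The waypoints must appear in the order (1,1), (3,2), with no cell reused.
Route from (4,3): up to (3,3), 2× up-left (reaching (1,1)), down to (2,1), down-right to (3,2), down-left to (4,1) — 6 moves in all.
Check: order respected ((1,1) at step 3, (3,2) at step 5); 6 moves as required.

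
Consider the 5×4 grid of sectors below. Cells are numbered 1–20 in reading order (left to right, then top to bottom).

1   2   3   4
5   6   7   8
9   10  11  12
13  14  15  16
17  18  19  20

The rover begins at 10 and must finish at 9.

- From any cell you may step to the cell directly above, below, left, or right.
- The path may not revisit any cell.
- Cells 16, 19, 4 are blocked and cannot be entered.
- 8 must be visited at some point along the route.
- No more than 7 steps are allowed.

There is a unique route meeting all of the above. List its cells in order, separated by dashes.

10 - 11 - 12 - 8 - 7 - 6 - 5 - 9

Any route must reach 8 and still end at 9 within 7 moves, so the order of the required stops is forced.
Route from 10: right 2 to 12, up 1 to 8, left 3 to 5, down 1 to 9 — 7 moves in all.
Check: all required cells visited; 7 ≤ 7 moves.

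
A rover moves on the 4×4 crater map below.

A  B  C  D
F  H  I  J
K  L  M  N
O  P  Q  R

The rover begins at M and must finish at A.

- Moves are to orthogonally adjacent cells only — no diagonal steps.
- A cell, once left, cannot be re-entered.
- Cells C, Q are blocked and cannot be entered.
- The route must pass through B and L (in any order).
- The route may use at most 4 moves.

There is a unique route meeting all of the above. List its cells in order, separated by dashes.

The 4-move cap with required stops at B, L leaves no slack for detours.
Route from M: left 1 to L, up 2 to B, left 1 to A — 4 moves in all.
Check: all required cells visited; 4 ≤ 4 moves.

M - L - H - B - A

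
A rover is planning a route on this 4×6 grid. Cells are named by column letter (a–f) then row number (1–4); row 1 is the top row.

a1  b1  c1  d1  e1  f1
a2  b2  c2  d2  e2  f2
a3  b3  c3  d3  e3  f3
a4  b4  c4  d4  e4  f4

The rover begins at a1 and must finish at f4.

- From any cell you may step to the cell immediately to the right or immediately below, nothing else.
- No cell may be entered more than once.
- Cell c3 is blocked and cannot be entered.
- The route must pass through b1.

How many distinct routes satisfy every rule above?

23

A right/down-only route from a1 to f4 makes exactly 3 down-moves and 5 right-moves in some order.
With no other constraints that would be C(8,3) = 56 routes.
Split at b1 and multiply the segment counts (each segment already excludes blocked cells): a1→b1: 1; b1→f4: 23; product = 23.
That gives 23 routes.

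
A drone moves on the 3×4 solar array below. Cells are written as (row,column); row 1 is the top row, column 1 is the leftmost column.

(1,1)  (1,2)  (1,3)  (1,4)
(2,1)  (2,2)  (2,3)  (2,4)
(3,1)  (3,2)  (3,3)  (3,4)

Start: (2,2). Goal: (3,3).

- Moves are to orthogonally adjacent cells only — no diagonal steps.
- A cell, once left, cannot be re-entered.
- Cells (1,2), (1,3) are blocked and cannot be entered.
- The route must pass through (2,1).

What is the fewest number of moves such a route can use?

4

Any route passes through (2,1) somewhere between (2,2) and (3,3). Summing Manhattan distances along the two legs ((2,2) → (2,1) → (3,3)) gives a lower bound of 1 + 3 = 4 moves.
A route of 4 moves achieves this: (2,2) → (2,1) → (3,1) → (3,2) → (3,3).
Since 4 matches the lower bound, it is optimal.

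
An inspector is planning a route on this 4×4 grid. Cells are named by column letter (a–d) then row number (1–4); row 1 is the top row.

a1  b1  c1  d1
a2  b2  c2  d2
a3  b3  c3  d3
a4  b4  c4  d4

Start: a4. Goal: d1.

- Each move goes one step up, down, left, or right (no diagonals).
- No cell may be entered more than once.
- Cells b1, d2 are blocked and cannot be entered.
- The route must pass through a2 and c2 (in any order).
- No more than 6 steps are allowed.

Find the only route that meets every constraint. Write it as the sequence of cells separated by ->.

Any route must reach a2 and c2 and still end at d1 within 6 moves, so the order of the required stops is forced.
Route from a4: 2× up (reaching a2), 2× right (reaching c2), up to c1, right to d1 — 6 moves in all.
Check: all required cells visited; 6 ≤ 6 moves.

a4 -> a3 -> a2 -> b2 -> c2 -> c1 -> d1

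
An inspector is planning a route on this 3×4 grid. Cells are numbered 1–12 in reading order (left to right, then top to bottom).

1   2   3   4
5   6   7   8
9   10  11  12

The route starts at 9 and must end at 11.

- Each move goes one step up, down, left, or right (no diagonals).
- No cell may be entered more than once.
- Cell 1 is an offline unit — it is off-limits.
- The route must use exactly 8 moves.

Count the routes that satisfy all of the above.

Need simple routes of exactly 8 moves from 9 to 11 (Manhattan distance 2, so 3 moves are spent on a detour and 3 undoing it).
Enumerating: 9 5 6 2 3 7 8 12 11 | 9 5 6 2 3 4 8 12 11 | 9 5 6 2 3 4 8 7 11 | 9 5 6 7 3 4 8 12 11 | 9 10 6 2 3 7 8 12 11 | 9 10 6 2 3 4 8 12 11 | 9 10 6 2 3 4 8 7 11 | 9 10 6 7 3 4 8 12 11.
That gives 8 routes.

8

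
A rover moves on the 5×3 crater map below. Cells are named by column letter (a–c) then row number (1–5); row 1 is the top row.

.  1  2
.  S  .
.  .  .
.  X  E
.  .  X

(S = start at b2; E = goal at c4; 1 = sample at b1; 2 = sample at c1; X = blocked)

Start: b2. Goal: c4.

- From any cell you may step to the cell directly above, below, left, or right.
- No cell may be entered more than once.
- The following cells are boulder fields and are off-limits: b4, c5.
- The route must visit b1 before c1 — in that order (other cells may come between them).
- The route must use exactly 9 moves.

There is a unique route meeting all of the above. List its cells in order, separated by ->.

The waypoints must appear in the order b1, c1, with no cell reused.
Route from b2: down to b3, left to a3, 2× up (reaching a1), 2× right (reaching c1), 3× down (reaching c4) — 9 moves in all.
Check: order respected (1 at step 5, 2 at step 6); 9 moves as required.

b2 -> b3 -> a3 -> a2 -> a1 -> b1 -> c1 -> c2 -> c3 -> c4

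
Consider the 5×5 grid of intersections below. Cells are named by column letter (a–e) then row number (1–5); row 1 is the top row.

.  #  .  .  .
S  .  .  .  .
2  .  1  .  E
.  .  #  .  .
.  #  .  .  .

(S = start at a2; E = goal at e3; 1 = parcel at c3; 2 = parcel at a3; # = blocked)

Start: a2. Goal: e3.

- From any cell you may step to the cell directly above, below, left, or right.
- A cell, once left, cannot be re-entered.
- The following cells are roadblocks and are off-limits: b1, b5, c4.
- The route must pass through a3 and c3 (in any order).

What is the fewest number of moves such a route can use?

5

Any route passes through a3 and c3 in some order between a2 and e3. Summing Manhattan distances along each leg and taking the cheapest ordering (a2 → a3 → c3 → e3) gives a lower bound of 1 + 2 + 2 = 5 moves.
A route of 5 moves achieves this: a2 → a3 → b3 → c3 → d3 → e3.
Since 5 matches the lower bound, it is optimal.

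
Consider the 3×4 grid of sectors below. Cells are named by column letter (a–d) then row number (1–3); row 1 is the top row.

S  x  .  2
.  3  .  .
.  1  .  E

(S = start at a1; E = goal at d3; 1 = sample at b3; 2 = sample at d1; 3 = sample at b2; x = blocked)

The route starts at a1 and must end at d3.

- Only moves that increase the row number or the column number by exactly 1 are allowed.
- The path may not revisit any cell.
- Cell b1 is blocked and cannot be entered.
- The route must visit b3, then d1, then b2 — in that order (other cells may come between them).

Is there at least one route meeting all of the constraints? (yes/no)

d1 lies above b3, so going from b3 to d1 would need an upward move — but moves only go right/down, so b3 cannot be visited before d1.

no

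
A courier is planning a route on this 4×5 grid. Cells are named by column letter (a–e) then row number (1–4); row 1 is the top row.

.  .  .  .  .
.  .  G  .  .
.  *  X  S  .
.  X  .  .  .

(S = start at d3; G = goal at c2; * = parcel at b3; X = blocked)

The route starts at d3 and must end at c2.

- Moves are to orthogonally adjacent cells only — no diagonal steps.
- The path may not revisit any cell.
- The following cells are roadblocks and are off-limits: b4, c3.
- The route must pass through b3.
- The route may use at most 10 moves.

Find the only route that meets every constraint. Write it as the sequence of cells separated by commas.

d3, d2, d1, c1, b1, a1, a2, a3, b3, b2, c2

The budget equals the shortest possible length, so every move has to be on a shortest route through the required cells.
Route from d3: 2× up (reaching d1), 3× left (reaching a1), 2× down (reaching a3), right to b3, up to b2, right to c2 — 10 moves in all.
Check: all required cells visited; 10 ≤ 10 moves.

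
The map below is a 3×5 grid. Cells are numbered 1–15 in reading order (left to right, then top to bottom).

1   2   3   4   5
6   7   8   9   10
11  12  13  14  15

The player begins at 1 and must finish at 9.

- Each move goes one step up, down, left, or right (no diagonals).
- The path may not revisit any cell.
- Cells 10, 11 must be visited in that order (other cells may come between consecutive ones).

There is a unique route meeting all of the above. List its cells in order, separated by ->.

1 -> 2 -> 3 -> 4 -> 5 -> 10 -> 15 -> 14 -> 13 -> 12 -> 11 -> 6 -> 7 -> 8 -> 9

The waypoints must appear in the order 10, 11, with no cell reused.
Route from 1: 4× right (reaching 5), 2× down (reaching 15), 4× left (reaching 11), up to 6, 3× right (reaching 9) — 14 moves in all.
Check: order respected (10 at step 5, 11 at step 10).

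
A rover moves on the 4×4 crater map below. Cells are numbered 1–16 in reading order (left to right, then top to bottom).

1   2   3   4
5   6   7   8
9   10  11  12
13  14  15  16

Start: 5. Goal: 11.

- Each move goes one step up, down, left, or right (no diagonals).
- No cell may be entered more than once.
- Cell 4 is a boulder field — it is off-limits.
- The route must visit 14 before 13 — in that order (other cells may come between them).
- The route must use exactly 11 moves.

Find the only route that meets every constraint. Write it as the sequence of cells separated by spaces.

The waypoints must appear in the order 14, 13, with no cell reused.
Route from 5: right 3 to 8, down 2 to 16, left 3 to 13, up 1 to 9, right 2 to 11 — 11 moves in all.
Check: order respected (14 at step 7, 13 at step 8); 11 moves as required.

5 6 7 8 12 16 15 14 13 9 10 11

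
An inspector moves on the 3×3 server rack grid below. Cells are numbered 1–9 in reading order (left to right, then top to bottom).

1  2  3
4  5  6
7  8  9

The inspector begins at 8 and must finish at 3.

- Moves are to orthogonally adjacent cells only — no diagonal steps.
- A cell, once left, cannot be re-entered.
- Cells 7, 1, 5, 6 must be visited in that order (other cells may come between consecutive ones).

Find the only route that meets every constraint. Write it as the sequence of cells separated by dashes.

The waypoints must appear in the order 7, 1, 5, 6, with no cell reused.
Route from 8: left 1 to 7, up 2 to 1, right 1 to 2, down 1 to 5, right 1 to 6, up 1 to 3 — 7 moves in all.
Check: order respected (7 at step 1, 1 at step 3, 5 at step 5, 6 at step 6).

8 - 7 - 4 - 1 - 2 - 5 - 6 - 3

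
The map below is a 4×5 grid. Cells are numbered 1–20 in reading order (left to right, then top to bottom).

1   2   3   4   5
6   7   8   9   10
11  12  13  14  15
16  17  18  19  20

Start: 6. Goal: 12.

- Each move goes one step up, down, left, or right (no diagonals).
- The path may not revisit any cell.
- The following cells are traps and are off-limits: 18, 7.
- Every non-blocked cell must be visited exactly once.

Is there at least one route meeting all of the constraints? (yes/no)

no

Colour the cells like a checkerboard: each orthogonal step flips colour, so a Hamiltonian route alternates colours. Here there are 9 cells of one colour and 9 of the other, with start on the same colour as the goal — the counts and endpoints can't be arranged into an alternating sequence of length 18, so no Hamiltonian route exists.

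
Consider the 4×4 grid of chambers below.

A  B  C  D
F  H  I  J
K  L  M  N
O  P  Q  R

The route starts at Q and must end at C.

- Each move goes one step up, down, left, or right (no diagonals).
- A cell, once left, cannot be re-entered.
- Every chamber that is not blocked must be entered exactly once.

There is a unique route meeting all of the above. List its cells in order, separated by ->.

Need to visit all 16 open cells exactly once, starting at Q and ending at C.
Route from Q: right to R, up to N, 2× left (reaching L), down to P, left to O, 3× up (reaching A), right to B, down to H, 2× right (reaching J), up to D, left to C — 15 moves in all.
Check: all 16 open cells covered.

Q -> R -> N -> M -> L -> P -> O -> K -> F -> A -> B -> H -> I -> J -> D -> C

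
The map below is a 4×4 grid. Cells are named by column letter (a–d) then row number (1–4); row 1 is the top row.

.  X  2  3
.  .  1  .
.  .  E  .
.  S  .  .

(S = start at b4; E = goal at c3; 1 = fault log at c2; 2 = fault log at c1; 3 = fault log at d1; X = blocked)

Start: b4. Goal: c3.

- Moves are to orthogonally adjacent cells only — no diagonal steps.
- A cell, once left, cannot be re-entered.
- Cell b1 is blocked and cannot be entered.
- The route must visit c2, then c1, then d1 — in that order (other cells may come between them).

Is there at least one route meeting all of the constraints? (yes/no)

yes

One route that works: b4 → b3 → b2 → c2 → c1 → d1 → d2 → d3 → c3.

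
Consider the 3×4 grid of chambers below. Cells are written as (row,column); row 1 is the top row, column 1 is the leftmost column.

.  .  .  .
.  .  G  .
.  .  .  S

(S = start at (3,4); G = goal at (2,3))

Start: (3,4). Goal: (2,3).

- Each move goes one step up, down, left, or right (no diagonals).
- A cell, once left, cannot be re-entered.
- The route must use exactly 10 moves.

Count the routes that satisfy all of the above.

7

Need simple routes of exactly 10 moves from (3,4) to (2,3) (Manhattan distance 2, so 4 moves are spent on a detour and 4 undoing it).
Enumerating: (3,4) (2,4) (1,4) (1,3) (1,2) (2,2) (2,1) (3,1) (3,2) (3,3) (2,3) | (3,4) (2,4) (1,4) (1,3) (1,2) (1,1) (2,1) (3,1) (3,2) (2,2) (2,3) | (3,4) (2,4) (1,4) (1,3) (1,2) (1,1) (2,1) (3,1) (3,2) (3,3) (2,3) | (3,4) (2,4) (1,4) (1,3) (1,2) (1,1) (2,1) (2,2) (3,2) (3,3) (2,3) | (3,4) (3,3) (3,2) (2,2) (2,1) (1,1) (1,2) (1,3) (1,4) (2,4) (2,3) | (3,4) (3,3) (3,2) (3,1) (2,1) (1,1) (1,2) (1,3) (1,4) (2,4) (2,3) | (3,4) (3,3) (3,2) (3,1) (2,1) (2,2) (1,2) (1,3) (1,4) (2,4) (2,3).
That gives 7 routes.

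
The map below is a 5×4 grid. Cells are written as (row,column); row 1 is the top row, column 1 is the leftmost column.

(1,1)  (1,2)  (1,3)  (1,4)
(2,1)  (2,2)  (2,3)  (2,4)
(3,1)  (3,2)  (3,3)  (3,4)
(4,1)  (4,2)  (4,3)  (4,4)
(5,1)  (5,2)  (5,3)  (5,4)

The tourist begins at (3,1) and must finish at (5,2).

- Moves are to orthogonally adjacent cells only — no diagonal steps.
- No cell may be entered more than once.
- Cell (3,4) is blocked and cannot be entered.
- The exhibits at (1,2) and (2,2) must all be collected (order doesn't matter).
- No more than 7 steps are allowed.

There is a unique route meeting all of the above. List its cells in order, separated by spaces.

The 7-move cap with required stops at (1,2), (2,2) leaves no slack for detours.
Route from (3,1): 2× up (reaching (1,1)), right to (1,2), 4× down (reaching (5,2)) — 7 moves in all.
Check: all required cells visited; 7 ≤ 7 moves.

(3,1) (2,1) (1,1) (1,2) (2,2) (3,2) (4,2) (5,2)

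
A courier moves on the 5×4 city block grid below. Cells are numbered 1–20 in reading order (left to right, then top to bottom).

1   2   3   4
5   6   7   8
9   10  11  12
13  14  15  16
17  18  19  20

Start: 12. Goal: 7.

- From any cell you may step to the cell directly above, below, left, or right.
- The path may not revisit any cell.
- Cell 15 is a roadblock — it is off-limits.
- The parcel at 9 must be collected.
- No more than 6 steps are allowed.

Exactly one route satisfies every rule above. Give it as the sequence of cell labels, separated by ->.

Any route must reach 9 and still end at 7 within 6 moves, so the order of the required stops is forced.
Route from 12: left 3 to 9, up 1 to 5, right 2 to 7 — 6 moves in all.
Check: all required cells visited; 6 ≤ 6 moves.

12 -> 11 -> 10 -> 9 -> 5 -> 6 -> 7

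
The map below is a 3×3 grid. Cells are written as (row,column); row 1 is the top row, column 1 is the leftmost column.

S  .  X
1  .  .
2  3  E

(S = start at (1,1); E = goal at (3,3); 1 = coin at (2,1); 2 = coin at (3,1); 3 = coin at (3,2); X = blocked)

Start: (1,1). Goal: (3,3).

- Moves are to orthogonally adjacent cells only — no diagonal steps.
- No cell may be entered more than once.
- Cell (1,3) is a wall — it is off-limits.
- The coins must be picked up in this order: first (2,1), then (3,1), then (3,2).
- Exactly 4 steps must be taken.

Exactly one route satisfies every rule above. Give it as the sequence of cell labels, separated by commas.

(1,1), (2,1), (3,1), (3,2), (3,3)

The waypoints must appear in the order (2,1), (3,1), (3,2), with no cell reused.
Route from (1,1): 2× down (reaching (3,1)), 2× right (reaching (3,3)) — 4 moves in all.
Check: order respected (1 at step 1, 2 at step 2, 3 at step 3); 4 moves as required.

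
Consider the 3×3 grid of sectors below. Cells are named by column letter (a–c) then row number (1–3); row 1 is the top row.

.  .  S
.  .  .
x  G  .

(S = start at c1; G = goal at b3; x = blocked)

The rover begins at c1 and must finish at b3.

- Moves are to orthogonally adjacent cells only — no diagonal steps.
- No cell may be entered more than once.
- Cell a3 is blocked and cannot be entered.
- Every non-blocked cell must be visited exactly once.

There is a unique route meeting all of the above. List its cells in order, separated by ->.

Need to visit all 8 open cells exactly once, starting at c1 and ending at b3.
Route from c1: left 2 to a1, down 1 to a2, right 2 to c2, down 1 to c3, left 1 to b3 — 7 moves in all.
Check: all 8 open cells covered.

c1 -> b1 -> a1 -> a2 -> b2 -> c2 -> c3 -> b3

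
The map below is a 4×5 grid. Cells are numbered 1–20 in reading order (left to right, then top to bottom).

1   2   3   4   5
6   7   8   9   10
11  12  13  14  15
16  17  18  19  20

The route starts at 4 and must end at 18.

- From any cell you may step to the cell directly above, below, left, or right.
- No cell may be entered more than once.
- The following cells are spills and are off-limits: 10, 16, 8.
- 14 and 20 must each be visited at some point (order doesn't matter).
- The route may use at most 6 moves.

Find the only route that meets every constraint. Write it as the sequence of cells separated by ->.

4 -> 9 -> 14 -> 15 -> 20 -> 19 -> 18

Any route must reach 14 and 20 and still end at 18 within 6 moves, so the order of the required stops is forced.
Route from 4: down 2 to 14, right 1 to 15, down 1 to 20, left 2 to 18 — 6 moves in all.
Check: all required cells visited; 6 ≤ 6 moves.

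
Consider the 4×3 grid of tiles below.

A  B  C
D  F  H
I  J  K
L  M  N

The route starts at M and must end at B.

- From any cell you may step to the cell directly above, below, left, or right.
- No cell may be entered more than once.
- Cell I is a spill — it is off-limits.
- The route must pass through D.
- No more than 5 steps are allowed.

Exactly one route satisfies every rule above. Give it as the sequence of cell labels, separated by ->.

M -> J -> F -> D -> A -> B

Any route must reach D and still end at B within 5 moves, so the order of the required stops is forced.
Route from M: up 2 to F, left 1 to D, up 1 to A, right 1 to B — 5 moves in all.
Check: all required cells visited; 5 ≤ 5 moves.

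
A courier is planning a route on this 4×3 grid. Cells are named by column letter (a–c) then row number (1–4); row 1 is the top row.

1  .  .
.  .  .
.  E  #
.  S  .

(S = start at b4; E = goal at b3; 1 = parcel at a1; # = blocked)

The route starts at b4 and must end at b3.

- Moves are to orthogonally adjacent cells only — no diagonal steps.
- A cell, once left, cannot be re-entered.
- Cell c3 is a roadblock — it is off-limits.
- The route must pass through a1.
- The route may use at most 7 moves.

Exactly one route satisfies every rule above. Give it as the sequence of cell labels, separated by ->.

b4 -> a4 -> a3 -> a2 -> a1 -> b1 -> b2 -> b3

The 7-move cap with required stops at a1 leaves no slack for detours.
Route from b4: left 1 to a4, up 3 to a1, right 1 to b1, down 2 to b3 — 7 moves in all.
Check: all required cells visited; 7 ≤ 7 moves.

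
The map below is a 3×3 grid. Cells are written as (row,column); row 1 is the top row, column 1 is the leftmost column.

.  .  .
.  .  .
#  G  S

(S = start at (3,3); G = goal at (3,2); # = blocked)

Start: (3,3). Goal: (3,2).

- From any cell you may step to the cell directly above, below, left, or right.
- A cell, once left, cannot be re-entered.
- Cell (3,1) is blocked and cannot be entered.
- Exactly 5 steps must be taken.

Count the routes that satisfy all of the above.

1

Need simple routes of exactly 5 moves from (3,3) to (3,2) (Manhattan distance 1, so 2 moves are spent on a detour and 2 undoing it).
Enumerating: (3,3) (2,3) (1,3) (1,2) (2,2) (3,2).
That gives 1 route.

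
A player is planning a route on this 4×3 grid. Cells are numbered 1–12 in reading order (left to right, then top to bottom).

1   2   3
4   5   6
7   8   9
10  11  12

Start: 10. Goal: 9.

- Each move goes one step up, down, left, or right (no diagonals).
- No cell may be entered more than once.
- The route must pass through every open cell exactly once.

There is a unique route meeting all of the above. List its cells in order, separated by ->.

Need to visit all 12 open cells exactly once, starting at 10 and ending at 9.
Cell 1 has only two open neighbours (4 and 2), so the path must pass straight through it: one of those is the cell it's entered from and the other is where it exits.
Route from 10: 3× up (reaching 1), 2× right (reaching 3), down to 6, left to 5, 2× down (reaching 11), right to 12, up to 9 — 11 moves in all.
Check: all 12 open cells covered.

10 -> 7 -> 4 -> 1 -> 2 -> 3 -> 6 -> 5 -> 8 -> 11 -> 12 -> 9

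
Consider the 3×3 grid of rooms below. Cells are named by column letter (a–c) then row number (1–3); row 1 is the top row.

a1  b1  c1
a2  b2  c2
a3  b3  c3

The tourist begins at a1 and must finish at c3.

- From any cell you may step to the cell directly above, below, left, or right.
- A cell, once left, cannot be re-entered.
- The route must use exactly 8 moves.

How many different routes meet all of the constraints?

Need simple routes of exactly 8 moves from a1 to c3 (Manhattan distance 4, so 2 moves are spent on a detour and 2 undoing it).
Enumerating: a1 a2 a3 b3 b2 b1 c1 c2 c3 | a1 b1 c1 c2 b2 a2 a3 b3 c3.
That gives 2 routes.

2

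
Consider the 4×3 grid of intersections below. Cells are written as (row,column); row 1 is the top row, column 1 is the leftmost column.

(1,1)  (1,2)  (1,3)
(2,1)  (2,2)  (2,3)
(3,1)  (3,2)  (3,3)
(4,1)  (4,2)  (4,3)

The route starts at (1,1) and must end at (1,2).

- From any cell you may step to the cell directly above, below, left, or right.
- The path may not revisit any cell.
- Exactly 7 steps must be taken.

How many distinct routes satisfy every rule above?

Need simple routes of exactly 7 moves from (1,1) to (1,2) (Manhattan distance 1, so 3 moves are spent on a detour and 3 undoing it).
Enumerating: (1,1) (2,1) (3,1) (4,1) (4,2) (3,2) (2,2) (1,2) | (1,1) (2,1) (3,1) (3,2) (2,2) (2,3) (1,3) (1,2) | (1,1) (2,1) (3,1) (3,2) (3,3) (2,3) (1,3) (1,2) | (1,1) (2,1) (3,1) (3,2) (3,3) (2,3) (2,2) (1,2) | (1,1) (2,1) (2,2) (3,2) (3,3) (2,3) (1,3) (1,2).
That gives 5 routes.

5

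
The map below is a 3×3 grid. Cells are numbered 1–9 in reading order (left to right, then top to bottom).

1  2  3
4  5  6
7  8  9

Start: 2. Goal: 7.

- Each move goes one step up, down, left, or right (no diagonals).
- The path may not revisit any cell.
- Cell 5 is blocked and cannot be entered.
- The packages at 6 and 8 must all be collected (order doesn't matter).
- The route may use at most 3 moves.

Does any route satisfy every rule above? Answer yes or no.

Even ignoring the no-revisit rule, getting from 2 to 7, taking the cheapest ordering 2 → 6 → 8 → 7 needs at least 2 + 2 + 1 = 5 moves (Manhattan distance per leg), which exceeds the 3-move limit.

no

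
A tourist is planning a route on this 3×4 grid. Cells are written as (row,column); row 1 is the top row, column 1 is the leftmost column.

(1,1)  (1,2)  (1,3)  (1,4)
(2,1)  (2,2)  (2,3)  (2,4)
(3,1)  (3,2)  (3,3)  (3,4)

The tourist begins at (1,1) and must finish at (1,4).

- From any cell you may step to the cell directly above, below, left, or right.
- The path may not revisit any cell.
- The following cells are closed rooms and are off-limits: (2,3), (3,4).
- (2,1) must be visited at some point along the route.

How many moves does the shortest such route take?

5

Any route passes through (2,1) somewhere between (1,1) and (1,4). Summing Manhattan distances along the two legs ((1,1) → (2,1) → (1,4)) gives a lower bound of 1 + 4 = 5 moves.
A route of 5 moves achieves this: (1,1) → (2,1) → (2,2) → (1,2) → (1,3) → (1,4).
Since 5 matches the lower bound, it is optimal.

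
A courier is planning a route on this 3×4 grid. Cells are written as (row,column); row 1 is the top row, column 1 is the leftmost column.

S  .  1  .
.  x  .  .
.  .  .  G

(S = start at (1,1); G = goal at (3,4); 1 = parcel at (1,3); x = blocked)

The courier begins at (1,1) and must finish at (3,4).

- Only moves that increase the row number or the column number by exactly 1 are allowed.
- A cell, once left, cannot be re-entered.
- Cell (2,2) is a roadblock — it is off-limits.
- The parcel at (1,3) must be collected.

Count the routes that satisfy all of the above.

3

A right/down-only route from (1,1) to (3,4) makes exactly 2 down-moves and 3 right-moves in some order.
With no other constraints that would be C(5,2) = 10 routes.
Split at (1,3) and multiply the segment counts (each segment already excludes blocked cells): (1,1)→(1,3): 1; (1,3)→(3,4): 3; product = 3.
That gives 3 routes.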